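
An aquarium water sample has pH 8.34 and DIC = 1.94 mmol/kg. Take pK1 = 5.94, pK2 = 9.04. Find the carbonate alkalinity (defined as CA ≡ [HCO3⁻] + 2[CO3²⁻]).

CA = [HCO3⁻] + 2[CO3²⁻] = (α₁ + 2α₂)·DIC
At pH 8.34: [H⁺]/K1 = 10^-2.40 = 0.0039811, K2/[H⁺] = 10^-0.70 = 0.19953
α₁ = 1/(1 + 0.0039811 + 0.19953) = 1/1.2035 = 0.8309; α₂ = α₁·K2/[H⁺] = 0.1658
α₁ + 2α₂ = 1.1625
CA = 1.1625 × 1.94 = 2.26 mmol/kg

CA = 2.26 mmol/kg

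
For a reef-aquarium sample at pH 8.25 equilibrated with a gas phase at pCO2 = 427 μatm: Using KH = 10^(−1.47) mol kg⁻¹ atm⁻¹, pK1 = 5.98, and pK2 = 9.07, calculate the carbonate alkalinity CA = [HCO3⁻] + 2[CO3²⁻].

[CO2*] = KH · pCO2 = 10^(−1.47) × 427×10^-6 = 1.447×10^-5 mol/kg
α₀ = 1/(1 + K1/[H⁺] + K1K2/[H⁺]²) = 1/(1 + 10^+2.27 + 10^+1.45) = 0.004643
DIC = [CO2*]/α₀ = 1.447×10^-5 / 0.004643 = 3.116 mmol/kg
CA = (α₁ + 2α₂)·DIC = (0.8645 + 2×0.1308) × 3.116 = 3.51 mmol/kg

CA = 3.51 mmol/kg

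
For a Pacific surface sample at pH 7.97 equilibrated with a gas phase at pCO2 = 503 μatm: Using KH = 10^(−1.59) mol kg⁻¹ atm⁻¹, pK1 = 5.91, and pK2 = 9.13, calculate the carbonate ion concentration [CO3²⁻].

[CO2*] = KH · pCO2 = 10^(−1.59) × 503×10^-6 = 1.293×10^-5 mol/kg
α₀ = 1/(1 + K1/[H⁺] + K1K2/[H⁺]²) = 1/(1 + 10^+2.06 + 10^+0.90) = 0.008080
DIC = [CO2*]/α₀ = 1.293×10^-5 / 0.008080 = 1.600 mmol/kg
[CO3²⁻] = α₂·DIC; α₂ = 0.06418, so [CO3²⁻] = 0.06418 × 1.600 = 0.103 mmol/kg

[CO3²⁻] = 0.103 mmol/kg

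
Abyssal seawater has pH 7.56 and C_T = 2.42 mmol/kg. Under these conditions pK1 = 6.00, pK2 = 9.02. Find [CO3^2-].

α₂ = 1 / (1 + [H⁺]/K2 + [H⁺]²/(K1K2)) = 1 / (1 + 10^+1.46 + 10^-0.10)
   = 1 / (1 + 28.840 + 0.79433) = 1/30.635 = 0.03264
[CO3²⁻] = α₂ × DIC = 0.03264 × 2.42 = 0.0790 mmol/kg

[CO3²⁻] = 0.0790 mmol/kg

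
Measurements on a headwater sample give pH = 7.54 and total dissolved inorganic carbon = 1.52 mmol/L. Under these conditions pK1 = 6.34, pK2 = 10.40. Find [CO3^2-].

[CO3²⁻] = 1.97 μmol/L

α₂ = 1 / (1 + [H⁺]/K2 + [H⁺]²/(K1K2)) = 1 / (1 + 10^+2.86 + 10^+1.66)
   = 1 / (1 + 724.44 + 45.709) = 1/771.14 = 0.001297
[CO3²⁻] = α₂ × DIC = 0.001297 × 1.52 = 0.00197 mmol/L = 1.97 μmol/L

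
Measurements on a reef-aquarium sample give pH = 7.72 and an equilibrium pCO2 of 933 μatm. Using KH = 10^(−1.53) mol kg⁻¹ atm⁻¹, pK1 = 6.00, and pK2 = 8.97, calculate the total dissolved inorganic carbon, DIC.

[CO2*] = KH · pCO2 = 10^(−1.53) × 933×10^-6 = 2.753×10^-5 mol/kg
α₀ = 1/(1 + K1/[H⁺] + K1K2/[H⁺]²) = 1/(1 + 10^+1.72 + 10^+0.47) = 0.01772
DIC = [CO2*]/α₀ = 2.753×10^-5 / 0.01772 = 1.55 mmol/kg

DIC = 1.55 mmol/kg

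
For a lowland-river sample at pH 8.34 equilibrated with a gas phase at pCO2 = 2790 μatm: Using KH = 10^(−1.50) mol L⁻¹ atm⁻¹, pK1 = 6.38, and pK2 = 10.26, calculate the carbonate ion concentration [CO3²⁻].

[CO3²⁻] = 0.0967 mmol/L

[CO2*] = KH · pCO2 = 10^(−1.50) × 2790×10^-6 = 8.823×10^-5 mol/L
α₀ = 1/(1 + K1/[H⁺] + K1K2/[H⁺]²) = 1/(1 + 10^+1.96 + 10^+0.04) = 0.01072
DIC = [CO2*]/α₀ = 8.823×10^-5 / 0.01072 = 8.231 mmol/L
[CO3²⁻] = α₂·DIC; α₂ = 0.01175, so [CO3²⁻] = 0.01175 × 8.231 = 0.0967 mmol/L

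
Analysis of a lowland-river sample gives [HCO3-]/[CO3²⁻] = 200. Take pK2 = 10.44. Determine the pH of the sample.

pH = 8.14

From K2 = [H⁺][CO3²⁻]/[HCO3-]:  pH = pK2 − log₁₀([HCO3-]/[CO3²⁻])
log₁₀(200) = +2.301
pH = 10.44 − (+2.301) = 8.14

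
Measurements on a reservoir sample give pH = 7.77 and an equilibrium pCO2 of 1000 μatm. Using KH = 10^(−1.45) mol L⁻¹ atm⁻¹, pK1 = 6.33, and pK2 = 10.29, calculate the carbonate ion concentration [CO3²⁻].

[CO3²⁻] = 2.95 μmol/L

[CO2*] = KH · pCO2 = 10^(−1.45) × 1000×10^-6 = 3.548×10^-5 mol/L
α₀ = 1/(1 + K1/[H⁺] + K1K2/[H⁺]²) = 1/(1 + 10^+1.44 + 10^-1.08) = 0.03493
DIC = [CO2*]/α₀ = 3.548×10^-5 / 0.03493 = 1.016 mmol/L
[CO3²⁻] = α₂·DIC; α₂ = 0.002906, so [CO3²⁻] = 0.002906 × 1.016 = 0.00295 mmol/L = 2.95 μmol/L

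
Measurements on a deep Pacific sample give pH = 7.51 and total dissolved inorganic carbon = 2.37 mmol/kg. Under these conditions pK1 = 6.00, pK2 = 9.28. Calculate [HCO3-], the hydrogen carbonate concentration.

α₁ = 1 / (1 + [H⁺]/K1 + K2/[H⁺]) = 1 / (1 + 10^-1.51 + 10^-1.77)
   = 1 / (1 + 0.030903 + 0.016982) = 1/1.0479 = 0.9543
[HCO3⁻] = α₁ × DIC = 0.9543 × 2.37 = 2.26 mmol/kg

[HCO3⁻] = 2.26 mmol/kg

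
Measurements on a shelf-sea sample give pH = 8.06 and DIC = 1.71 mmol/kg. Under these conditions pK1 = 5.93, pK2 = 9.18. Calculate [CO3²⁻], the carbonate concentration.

[CO3²⁻] = 0.120 mmol/kg

α₂ = 1 / (1 + [H⁺]/K2 + [H⁺]²/(K1K2)) = 1 / (1 + 10^+1.12 + 10^-1.01)
   = 1 / (1 + 13.183 + 0.097724) = 1/14.280 = 0.07003
[CO3²⁻] = α₂ × DIC = 0.07003 × 1.71 = 0.120 mmol/kg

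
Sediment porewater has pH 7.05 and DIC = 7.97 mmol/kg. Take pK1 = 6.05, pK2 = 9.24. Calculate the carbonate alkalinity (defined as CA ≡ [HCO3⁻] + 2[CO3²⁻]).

CA = [HCO3⁻] + 2[CO3²⁻] = (α₁ + 2α₂)·DIC
At pH 7.05: [H⁺]/K1 = 10^-1.00 = 0.10000, K2/[H⁺] = 10^-2.19 = 0.0064565
α₁ = 1/(1 + 0.10000 + 0.0064565) = 1/1.1065 = 0.9038; α₂ = α₁·K2/[H⁺] = 0.005835
α₁ + 2α₂ = 0.9155
CA = 0.9155 × 7.97 = 7.30 mmol/kg

CA = 7.30 mmol/kg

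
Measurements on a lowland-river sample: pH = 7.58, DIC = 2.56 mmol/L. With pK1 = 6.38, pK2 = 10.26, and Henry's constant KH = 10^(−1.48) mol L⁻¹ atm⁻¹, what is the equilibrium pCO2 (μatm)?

pCO2 = 4580 μatm

α₀ = 1 / (1 + K1/[H⁺] + K1K2/[H⁺]²) = 1 / (1 + 10^+1.20 + 10^-1.48)
   = 1 / (1 + 15.849 + 0.033113) = 1/16.882 = 0.05923
[CO2*] = α₀ × DIC = 0.05923 × 2.56 = 0.1516 mmol/L
pCO2 = [CO2*]/KH = 1.516×10^-4 / 3.311×10^-2 = 4580 μatm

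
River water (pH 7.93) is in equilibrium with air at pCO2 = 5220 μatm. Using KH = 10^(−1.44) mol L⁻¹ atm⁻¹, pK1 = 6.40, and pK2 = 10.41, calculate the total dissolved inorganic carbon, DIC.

DIC = 6.63 mmol/L

[CO2*] = KH · pCO2 = 10^(−1.44) × 5220×10^-6 = 1.895×10^-4 mol/L
α₀ = 1/(1 + K1/[H⁺] + K1K2/[H⁺]²) = 1/(1 + 10^+1.53 + 10^-0.95) = 0.02857
DIC = [CO2*]/α₀ = 1.895×10^-4 / 0.02857 = 6.63 mmol/L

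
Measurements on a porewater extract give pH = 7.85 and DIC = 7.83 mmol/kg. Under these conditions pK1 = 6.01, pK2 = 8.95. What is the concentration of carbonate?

[CO3²⁻] = 0.569 mmol/kg

α₂ = 1 / (1 + [H⁺]/K2 + [H⁺]²/(K1K2)) = 1 / (1 + 10^+1.10 + 10^-0.74)
   = 1 / (1 + 12.589 + 0.18197) = 1/13.771 = 0.07262
[CO3²⁻] = α₂ × DIC = 0.07262 × 7.83 = 0.569 mmol/kg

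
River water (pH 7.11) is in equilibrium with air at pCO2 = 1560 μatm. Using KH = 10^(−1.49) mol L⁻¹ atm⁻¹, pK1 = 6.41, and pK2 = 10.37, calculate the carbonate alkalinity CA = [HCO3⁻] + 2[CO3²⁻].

CA = 0.253 mmol/L

[CO2*] = KH · pCO2 = 10^(−1.49) × 1560×10^-6 = 5.048×10^-5 mol/L
α₀ = 1/(1 + K1/[H⁺] + K1K2/[H⁺]²) = 1/(1 + 10^+0.70 + 10^-2.56) = 0.1663
DIC = [CO2*]/α₀ = 5.048×10^-5 / 0.1663 = 0.3036 mmol/L
CA = (α₁ + 2α₂)·DIC = (0.8333 + 2×0.0004579) × 0.3036 = 0.253 mmol/L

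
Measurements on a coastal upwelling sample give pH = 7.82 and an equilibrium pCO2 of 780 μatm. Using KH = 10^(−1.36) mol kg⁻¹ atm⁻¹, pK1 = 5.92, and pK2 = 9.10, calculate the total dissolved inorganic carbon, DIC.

[CO2*] = KH · pCO2 = 10^(−1.36) × 780×10^-6 = 3.405×10^-5 mol/kg
α₀ = 1/(1 + K1/[H⁺] + K1K2/[H⁺]²) = 1/(1 + 10^+1.90 + 10^+0.62) = 0.01182
DIC = [CO2*]/α₀ = 3.405×10^-5 / 0.01182 = 2.88 mmol/kg

DIC = 2.88 mmol/kg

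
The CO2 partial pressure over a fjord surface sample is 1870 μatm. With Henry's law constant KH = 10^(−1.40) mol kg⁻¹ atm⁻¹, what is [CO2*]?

[CO2*] = 74.4 μmol/kg

KH = 10^(−1.40) = 3.981×10^-2 mol kg⁻¹ atm⁻¹
[CO2*] = KH · pCO2 = 3.981×10^-2 × 1870×10^-6 atm = 7.44×10^-5 mol/kg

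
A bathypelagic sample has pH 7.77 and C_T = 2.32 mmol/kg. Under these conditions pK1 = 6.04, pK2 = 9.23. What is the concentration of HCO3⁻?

[HCO3⁻] = 2.20 mmol/kg

α₁ = 1 / (1 + [H⁺]/K1 + K2/[H⁺]) = 1 / (1 + 10^-1.73 + 10^-1.46)
   = 1 / (1 + 0.018621 + 0.034674) = 1/1.0533 = 0.9494
[HCO3⁻] = α₁ × DIC = 0.9494 × 2.32 = 2.20 mmol/kg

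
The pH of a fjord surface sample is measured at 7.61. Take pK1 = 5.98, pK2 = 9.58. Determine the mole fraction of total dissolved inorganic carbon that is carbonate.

α₂ = 0.0104

α₂ = 1 / (1 + [H⁺]/K2 + [H⁺]²/(K1K2)) = 1 / (1 + 10^+1.97 + 10^+0.34)
   = 1 / (1 + 93.325 + 2.1878) = 1/96.513 = 0.01036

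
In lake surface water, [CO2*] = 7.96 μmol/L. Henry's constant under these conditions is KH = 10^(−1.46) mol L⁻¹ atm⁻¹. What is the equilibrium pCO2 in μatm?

KH = 10^(−1.46) = 3.467×10^-2 mol L⁻¹ atm⁻¹
pCO2 = [CO2*]/KH = 7.96×10^-6 / 3.467×10^-2 = 2.30×10^-4 atm = 230 μatm

pCO2 = 230 μatm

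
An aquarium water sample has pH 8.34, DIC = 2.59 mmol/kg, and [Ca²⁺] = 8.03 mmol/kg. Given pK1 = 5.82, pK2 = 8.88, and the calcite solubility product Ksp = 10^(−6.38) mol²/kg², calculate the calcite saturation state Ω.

α₂ = 1 / (1 + [H⁺]/K2 + [H⁺]²/(K1K2)) = 1 / (1 + 10^+0.54 + 10^-1.98)
   = 1 / (1 + 3.4674 + 0.010471) = 1/4.4778 = 0.2233
[CO3²⁻] = α₂ × DIC = 0.2233 × 2.59 = 0.5784 mmol/kg
Ksp = 10^(−6.38) = 4.169×10^-7
Ω = [Ca²⁺][CO3²⁻]/Ksp = (8.03×10^-3)(5.784×10^-4) / 4.169×10^-7 = 11.1

Ω = 11.1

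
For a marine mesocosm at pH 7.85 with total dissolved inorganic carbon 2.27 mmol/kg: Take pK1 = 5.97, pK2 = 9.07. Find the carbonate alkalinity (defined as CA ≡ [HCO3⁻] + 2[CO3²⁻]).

CA = [HCO3⁻] + 2[CO3²⁻] = (α₁ + 2α₂)·DIC
At pH 7.85: [H⁺]/K1 = 10^-1.88 = 0.013183, K2/[H⁺] = 10^-1.22 = 0.060256
α₁ = 1/(1 + 0.013183 + 0.060256) = 1/1.0734 = 0.9316; α₂ = α₁·K2/[H⁺] = 0.05613
α₁ + 2α₂ = 1.0439
CA = 1.0439 × 2.27 = 2.37 mmol/kg

CA = 2.37 mmol/kg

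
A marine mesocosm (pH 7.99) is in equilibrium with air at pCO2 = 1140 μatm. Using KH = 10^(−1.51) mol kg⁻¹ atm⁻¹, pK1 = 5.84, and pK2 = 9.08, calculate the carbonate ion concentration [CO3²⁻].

[CO3²⁻] = 0.404 mmol/kg

[CO2*] = KH · pCO2 = 10^(−1.51) × 1140×10^-6 = 3.523×10^-5 mol/kg
α₀ = 1/(1 + K1/[H⁺] + K1K2/[H⁺]²) = 1/(1 + 10^+2.15 + 10^+1.06) = 0.006505
DIC = [CO2*]/α₀ = 3.523×10^-5 / 0.006505 = 5.416 mmol/kg
[CO3²⁻] = α₂·DIC; α₂ = 0.07468, so [CO3²⁻] = 0.07468 × 5.416 = 0.404 mmol/kg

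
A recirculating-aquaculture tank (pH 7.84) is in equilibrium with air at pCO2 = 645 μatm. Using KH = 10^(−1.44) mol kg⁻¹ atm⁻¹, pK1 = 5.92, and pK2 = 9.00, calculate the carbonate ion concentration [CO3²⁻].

[CO3²⁻] = 0.135 mmol/kg

[CO2*] = KH · pCO2 = 10^(−1.44) × 645×10^-6 = 2.342×10^-5 mol/kg
α₀ = 1/(1 + K1/[H⁺] + K1K2/[H⁺]²) = 1/(1 + 10^+1.92 + 10^+0.76) = 0.01112
DIC = [CO2*]/α₀ = 2.342×10^-5 / 0.01112 = 2.106 mmol/kg
[CO3²⁻] = α₂·DIC; α₂ = 0.06399, so [CO3²⁻] = 0.06399 × 2.106 = 0.135 mmol/kg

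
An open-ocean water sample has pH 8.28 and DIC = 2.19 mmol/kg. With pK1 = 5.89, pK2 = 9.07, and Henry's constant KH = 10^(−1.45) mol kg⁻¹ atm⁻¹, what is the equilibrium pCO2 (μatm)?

α₀ = 1 / (1 + K1/[H⁺] + K1K2/[H⁺]²) = 1 / (1 + 10^+2.39 + 10^+1.60)
   = 1 / (1 + 245.47 + 39.811) = 1/286.28 = 0.003493
[CO2*] = α₀ × DIC = 0.003493 × 2.19 = 0.007650 mmol/kg = 7.650 μmol/kg
pCO2 = [CO2*]/KH = 7.650×10^-6 / 3.548×10^-2 = 216 μatm

pCO2 = 216 μatm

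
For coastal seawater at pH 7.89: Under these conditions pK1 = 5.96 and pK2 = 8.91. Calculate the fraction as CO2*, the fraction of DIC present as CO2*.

α₀ = 1 / (1 + K1/[H⁺] + K1K2/[H⁺]²) = 1 / (1 + 10^+1.93 + 10^+0.91)
   = 1 / (1 + 85.114 + 8.1283) = 1/94.242 = 0.01061

α₀ = 0.0106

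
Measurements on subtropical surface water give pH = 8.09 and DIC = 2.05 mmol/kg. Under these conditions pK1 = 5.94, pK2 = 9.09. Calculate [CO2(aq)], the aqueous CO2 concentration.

α₀ = 1 / (1 + K1/[H⁺] + K1K2/[H⁺]²) = 1 / (1 + 10^+2.15 + 10^+1.15)
   = 1 / (1 + 141.25 + 14.125) = 1/156.38 = 0.006395
[CO2*] = α₀ × DIC = 0.006395 × 2.05 = 0.0131 mmol/kg = 13.1 μmol/kg

[CO2*] = 13.1 μmol/kg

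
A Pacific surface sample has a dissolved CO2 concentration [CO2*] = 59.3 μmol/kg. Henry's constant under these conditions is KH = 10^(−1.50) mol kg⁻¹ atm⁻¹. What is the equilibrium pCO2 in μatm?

KH = 10^(−1.50) = 3.162×10^-2 mol kg⁻¹ atm⁻¹
pCO2 = [CO2*]/KH = 59.3×10^-6 / 3.162×10^-2 = 1.88×10^-3 atm = 1880 μatm

pCO2 = 1880 μatm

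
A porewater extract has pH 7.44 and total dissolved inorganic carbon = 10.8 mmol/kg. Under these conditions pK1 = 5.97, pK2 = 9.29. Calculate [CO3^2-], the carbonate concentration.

α₂ = 1 / (1 + [H⁺]/K2 + [H⁺]²/(K1K2)) = 1 / (1 + 10^+1.85 + 10^+0.38)
   = 1 / (1 + 70.795 + 2.3988) = 1/74.193 = 0.01348
[CO3²⁻] = α₂ × DIC = 0.01348 × 10.8 = 0.146 mmol/kg

[CO3²⁻] = 0.146 mmol/kg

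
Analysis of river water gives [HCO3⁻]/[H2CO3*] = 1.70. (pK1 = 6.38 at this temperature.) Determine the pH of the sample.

pH = 6.61

From K1 = [H⁺][HCO3⁻]/[H2CO3*]:  pH = pK1 + log₁₀([HCO3⁻]/[H2CO3*])
log₁₀(1.70) = +0.230
pH = 6.38 + (+0.230) = 6.61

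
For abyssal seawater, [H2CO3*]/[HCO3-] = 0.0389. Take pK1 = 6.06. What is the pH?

pH = 7.47

From K1 = [H⁺][HCO3-]/[H2CO3*]:  pH = pK1 − log₁₀([H2CO3*]/[HCO3-])
log₁₀(0.0389) = -1.410
pH = 6.06 − (-1.410) = 7.47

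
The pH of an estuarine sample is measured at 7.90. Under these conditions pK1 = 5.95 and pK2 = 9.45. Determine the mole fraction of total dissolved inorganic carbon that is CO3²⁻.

α₂ = 0.0271

α₂ = 1 / (1 + [H⁺]/K2 + [H⁺]²/(K1K2)) = 1 / (1 + 10^+1.55 + 10^-0.40)
   = 1 / (1 + 35.481 + 0.39811) = 1/36.879 = 0.02712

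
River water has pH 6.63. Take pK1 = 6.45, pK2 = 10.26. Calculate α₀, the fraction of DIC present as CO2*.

α₀ = 1 / (1 + K1/[H⁺] + K1K2/[H⁺]²) = 1 / (1 + 10^+0.18 + 10^-3.45)
   = 1 / (1 + 1.5136 + 0.00035481) = 1/2.5139 = 0.3978

α₀ = 0.398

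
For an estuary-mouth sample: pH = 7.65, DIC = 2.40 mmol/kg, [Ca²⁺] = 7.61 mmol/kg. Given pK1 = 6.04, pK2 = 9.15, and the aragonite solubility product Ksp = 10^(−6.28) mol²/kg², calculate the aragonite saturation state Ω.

Ω = 1.04

α₂ = 1 / (1 + [H⁺]/K2 + [H⁺]²/(K1K2)) = 1 / (1 + 10^+1.50 + 10^-0.11)
   = 1 / (1 + 31.623 + 0.77625) = 1/33.399 = 0.02994
[CO3²⁻] = α₂ × DIC = 0.02994 × 2.40 = 0.07186 mmol/kg
Ksp = 10^(−6.28) = 5.248×10^-7
Ω = [Ca²⁺][CO3²⁻]/Ksp = (7.61×10^-3)(7.186×10^-5) / 5.248×10^-7 = 1.04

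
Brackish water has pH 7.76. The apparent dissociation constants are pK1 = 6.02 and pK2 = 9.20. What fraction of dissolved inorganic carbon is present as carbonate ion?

α₂ = 1 / (1 + [H⁺]/K2 + [H⁺]²/(K1K2)) = 1 / (1 + 10^+1.44 + 10^-0.30)
   = 1 / (1 + 27.542 + 0.50119) = 1/29.043 = 0.03443

α₂ = 0.0344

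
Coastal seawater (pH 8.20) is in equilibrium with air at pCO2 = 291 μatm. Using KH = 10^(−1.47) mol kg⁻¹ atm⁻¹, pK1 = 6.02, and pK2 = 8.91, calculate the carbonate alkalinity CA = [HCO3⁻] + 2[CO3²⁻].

CA = 2.07 mmol/kg

[CO2*] = KH · pCO2 = 10^(−1.47) × 291×10^-6 = 9.860×10^-6 mol/kg
α₀ = 1/(1 + K1/[H⁺] + K1K2/[H⁺]²) = 1/(1 + 10^+2.18 + 10^+1.47) = 0.005498
DIC = [CO2*]/α₀ = 9.860×10^-6 / 0.005498 = 1.793 mmol/kg
CA = (α₁ + 2α₂)·DIC = (0.8322 + 2×0.1623) × 1.793 = 2.07 mmol/kg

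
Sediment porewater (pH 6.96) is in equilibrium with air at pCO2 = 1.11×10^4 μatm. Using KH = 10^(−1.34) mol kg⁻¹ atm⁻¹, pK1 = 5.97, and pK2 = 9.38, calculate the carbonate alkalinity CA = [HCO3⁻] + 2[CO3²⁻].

CA = 5.00 mmol/kg

[CO2*] = KH · pCO2 = 10^(−1.34) × 1.11×10^4×10^-6 = 5.074×10^-4 mol/kg
α₀ = 1/(1 + K1/[H⁺] + K1K2/[H⁺]²) = 1/(1 + 10^+0.99 + 10^-1.43) = 0.09251
DIC = [CO2*]/α₀ = 5.074×10^-4 / 0.09251 = 5.484 mmol/kg
CA = (α₁ + 2α₂)·DIC = (0.9041 + 2×0.003437) × 5.484 = 5.00 mmol/kg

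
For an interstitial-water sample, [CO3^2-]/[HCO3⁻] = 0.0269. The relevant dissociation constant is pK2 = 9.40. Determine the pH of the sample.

pH = 7.83

From K2 = [H⁺][CO3^2-]/[HCO3⁻]:  pH = pK2 + log₁₀([CO3^2-]/[HCO3⁻])
log₁₀(0.0269) = -1.570
pH = 9.40 + (-1.570) = 7.83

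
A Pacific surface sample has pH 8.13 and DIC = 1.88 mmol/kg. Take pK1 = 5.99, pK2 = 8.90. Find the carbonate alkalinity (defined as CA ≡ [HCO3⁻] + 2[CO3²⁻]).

CA = [HCO3⁻] + 2[CO3²⁻] = (α₁ + 2α₂)·DIC
At pH 8.13: [H⁺]/K1 = 10^-2.14 = 0.0072444, K2/[H⁺] = 10^-0.77 = 0.16982
α₁ = 1/(1 + 0.0072444 + 0.16982) = 1/1.1771 = 0.8496; α₂ = α₁·K2/[H⁺] = 0.1443
α₁ + 2α₂ = 1.1381
CA = 1.1381 × 1.88 = 2.14 mmol/kg

CA = 2.14 mmol/kg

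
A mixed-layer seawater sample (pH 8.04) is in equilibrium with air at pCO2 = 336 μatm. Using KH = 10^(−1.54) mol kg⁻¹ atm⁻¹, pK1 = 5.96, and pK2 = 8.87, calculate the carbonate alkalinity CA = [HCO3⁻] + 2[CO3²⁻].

[CO2*] = KH · pCO2 = 10^(−1.54) × 336×10^-6 = 9.690×10^-6 mol/kg
α₀ = 1/(1 + K1/[H⁺] + K1K2/[H⁺]²) = 1/(1 + 10^+2.08 + 10^+1.25) = 0.007194
DIC = [CO2*]/α₀ = 9.690×10^-6 / 0.007194 = 1.347 mmol/kg
CA = (α₁ + 2α₂)·DIC = (0.8649 + 2×0.1279) × 1.347 = 1.51 mmol/kg

CA = 1.51 mmol/kg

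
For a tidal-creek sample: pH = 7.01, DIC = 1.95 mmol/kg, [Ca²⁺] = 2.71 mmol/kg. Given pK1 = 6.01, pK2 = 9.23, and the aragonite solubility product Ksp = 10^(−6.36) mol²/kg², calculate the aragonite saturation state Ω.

α₂ = 1 / (1 + [H⁺]/K2 + [H⁺]²/(K1K2)) = 1 / (1 + 10^+2.22 + 10^+1.22)
   = 1 / (1 + 165.96 + 16.596) = 1/183.55 = 0.005448
[CO3²⁻] = α₂ × DIC = 0.005448 × 1.95 = 0.01062 mmol/kg = 10.62 μmol/kg
Ksp = 10^(−6.36) = 4.365×10^-7
Ω = [Ca²⁺][CO3²⁻]/Ksp = (2.71×10^-3)(1.062×10^-5) / 4.365×10^-7 = 0.0660

Ω = 0.0660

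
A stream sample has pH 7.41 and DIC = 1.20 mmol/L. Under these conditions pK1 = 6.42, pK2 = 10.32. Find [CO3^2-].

[CO3²⁻] = 1.34 μmol/L

α₂ = 1 / (1 + [H⁺]/K2 + [H⁺]²/(K1K2)) = 1 / (1 + 10^+2.91 + 10^+1.92)
   = 1 / (1 + 812.83 + 83.176) = 1/897.01 = 0.001115
[CO3²⁻] = α₂ × DIC = 0.001115 × 1.20 = 0.00134 mmol/L = 1.34 μmol/L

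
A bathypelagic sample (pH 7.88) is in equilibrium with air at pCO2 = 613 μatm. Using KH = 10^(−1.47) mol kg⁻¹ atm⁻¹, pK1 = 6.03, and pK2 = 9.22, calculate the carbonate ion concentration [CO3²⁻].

[CO3²⁻] = 0.0672 mmol/kg

[CO2*] = KH · pCO2 = 10^(−1.47) × 613×10^-6 = 2.077×10^-5 mol/kg
α₀ = 1/(1 + K1/[H⁺] + K1K2/[H⁺]²) = 1/(1 + 10^+1.85 + 10^+0.51) = 0.01333
DIC = [CO2*]/α₀ = 2.077×10^-5 / 0.01333 = 1.558 mmol/kg
[CO3²⁻] = α₂·DIC; α₂ = 0.04313, so [CO3²⁻] = 0.04313 × 1.558 = 0.0672 mmol/kg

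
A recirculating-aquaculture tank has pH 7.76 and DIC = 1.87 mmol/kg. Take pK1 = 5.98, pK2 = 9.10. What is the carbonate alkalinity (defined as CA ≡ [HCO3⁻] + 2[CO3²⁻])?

CA = [HCO3⁻] + 2[CO3²⁻] = (α₁ + 2α₂)·DIC
At pH 7.76: [H⁺]/K1 = 10^-1.78 = 0.016596, K2/[H⁺] = 10^-1.34 = 0.045709
α₁ = 1/(1 + 0.016596 + 0.045709) = 1/1.0623 = 0.9413; α₂ = α₁·K2/[H⁺] = 0.04303
α₁ + 2α₂ = 1.0274
CA = 1.0274 × 1.87 = 1.92 mmol/kg

CA = 1.92 mmol/kg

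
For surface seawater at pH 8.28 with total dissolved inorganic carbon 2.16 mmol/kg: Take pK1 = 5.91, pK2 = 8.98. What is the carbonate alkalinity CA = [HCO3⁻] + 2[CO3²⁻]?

CA = 2.51 mmol/kg

CA = [HCO3⁻] + 2[CO3²⁻] = (α₁ + 2α₂)·DIC
At pH 8.28: [H⁺]/K1 = 10^-2.37 = 0.0042658, K2/[H⁺] = 10^-0.70 = 0.19953
α₁ = 1/(1 + 0.0042658 + 0.19953) = 1/1.2038 = 0.8307; α₂ = α₁·K2/[H⁺] = 0.1657
α₁ + 2α₂ = 1.1622
CA = 1.1622 × 2.16 = 2.51 mmol/kg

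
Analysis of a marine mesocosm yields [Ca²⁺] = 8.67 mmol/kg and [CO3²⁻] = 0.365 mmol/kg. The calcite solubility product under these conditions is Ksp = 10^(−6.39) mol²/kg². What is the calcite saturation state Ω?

Ksp = 10^(−6.39) = 4.074×10^-7
Ω = [Ca²⁺][CO3²⁻]/Ksp = (8.67×10^-3)(0.365×10^-3) / 4.074×10^-7 = 7.77

Ω = 7.77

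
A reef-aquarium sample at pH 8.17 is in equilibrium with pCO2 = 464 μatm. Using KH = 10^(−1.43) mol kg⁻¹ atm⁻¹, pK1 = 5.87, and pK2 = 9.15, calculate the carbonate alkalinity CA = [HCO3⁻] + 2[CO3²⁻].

[CO2*] = KH · pCO2 = 10^(−1.43) × 464×10^-6 = 1.724×10^-5 mol/kg
α₀ = 1/(1 + K1/[H⁺] + K1K2/[H⁺]²) = 1/(1 + 10^+2.30 + 10^+1.32) = 0.004516
DIC = [CO2*]/α₀ = 1.724×10^-5 / 0.004516 = 3.817 mmol/kg
CA = (α₁ + 2α₂)·DIC = (0.9011 + 2×0.09436) × 3.817 = 4.16 mmol/kg

CA = 4.16 mmol/kg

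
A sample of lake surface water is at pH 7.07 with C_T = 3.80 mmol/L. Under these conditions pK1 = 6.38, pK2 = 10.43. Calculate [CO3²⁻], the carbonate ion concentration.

[CO3²⁻] = 1.38 μmol/L

α₂ = 1 / (1 + [H⁺]/K2 + [H⁺]²/(K1K2)) = 1 / (1 + 10^+3.36 + 10^+2.67)
   = 1 / (1 + 2290.9 + 467.74) = 1/2759.6 = 0.0003624
[CO3²⁻] = α₂ × DIC = 0.0003624 × 3.80 = 0.00138 mmol/L = 1.38 μmol/L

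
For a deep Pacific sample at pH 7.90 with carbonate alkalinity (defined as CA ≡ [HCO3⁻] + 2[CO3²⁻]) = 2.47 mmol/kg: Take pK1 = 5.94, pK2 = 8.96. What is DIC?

DIC = 2.31 mmol/kg

CA = [HCO3⁻] + 2[CO3²⁻] = (α₁ + 2α₂)·DIC
At pH 7.90: [H⁺]/K1 = 10^-1.96 = 0.010965, K2/[H⁺] = 10^-1.06 = 0.087096
α₁ = 1/(1 + 0.010965 + 0.087096) = 1/1.0981 = 0.9107; α₂ = α₁·K2/[H⁺] = 0.07932
α₁ + 2α₂ = 1.0693
DIC = CA / (α₁ + 2α₂) = 2.47 / 1.0693 = 2.31 mmol/kg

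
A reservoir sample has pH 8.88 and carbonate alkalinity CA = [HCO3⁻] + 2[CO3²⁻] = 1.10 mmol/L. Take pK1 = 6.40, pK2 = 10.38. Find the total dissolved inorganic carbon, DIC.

DIC = 1.07 mmol/L

CA = [HCO3⁻] + 2[CO3²⁻] = (α₁ + 2α₂)·DIC
At pH 8.88: [H⁺]/K1 = 10^-2.48 = 0.0033113, K2/[H⁺] = 10^-1.50 = 0.031623
α₁ = 1/(1 + 0.0033113 + 0.031623) = 1/1.0349 = 0.9662; α₂ = α₁·K2/[H⁺] = 0.03056
α₁ + 2α₂ = 1.0274
DIC = CA / (α₁ + 2α₂) = 1.10 / 1.0274 = 1.07 mmol/L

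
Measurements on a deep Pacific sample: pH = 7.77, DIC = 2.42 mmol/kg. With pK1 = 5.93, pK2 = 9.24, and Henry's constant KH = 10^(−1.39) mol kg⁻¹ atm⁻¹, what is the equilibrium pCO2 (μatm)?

pCO2 = 819 μatm

α₀ = 1 / (1 + K1/[H⁺] + K1K2/[H⁺]²) = 1 / (1 + 10^+1.84 + 10^+0.37)
   = 1 / (1 + 69.183 + 2.3442) = 1/72.527 = 0.01379
[CO2*] = α₀ × DIC = 0.01379 × 2.42 = 0.03337 mmol/kg
pCO2 = [CO2*]/KH = 3.337×10^-5 / 4.074×10^-2 = 819 μatm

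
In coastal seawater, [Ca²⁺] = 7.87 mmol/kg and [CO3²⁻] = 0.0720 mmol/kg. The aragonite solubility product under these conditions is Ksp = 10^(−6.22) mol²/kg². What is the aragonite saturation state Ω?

Ω = 0.940

Ksp = 10^(−6.22) = 6.026×10^-7
Ω = [Ca²⁺][CO3²⁻]/Ksp = (7.87×10^-3)(0.0720×10^-3) / 6.026×10^-7 = 0.940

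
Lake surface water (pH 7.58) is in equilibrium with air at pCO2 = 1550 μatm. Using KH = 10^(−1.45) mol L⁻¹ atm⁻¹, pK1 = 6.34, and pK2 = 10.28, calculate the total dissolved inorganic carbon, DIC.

DIC = 1.01 mmol/L

[CO2*] = KH · pCO2 = 10^(−1.45) × 1550×10^-6 = 5.500×10^-5 mol/L
α₀ = 1/(1 + K1/[H⁺] + K1K2/[H⁺]²) = 1/(1 + 10^+1.24 + 10^-1.46) = 0.05431
DIC = [CO2*]/α₀ = 5.500×10^-5 / 0.05431 = 1.01 mmol/L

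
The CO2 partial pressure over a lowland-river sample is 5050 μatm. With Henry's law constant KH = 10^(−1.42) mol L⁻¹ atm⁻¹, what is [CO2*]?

[CO2*] = 192 μmol/L

KH = 10^(−1.42) = 3.802×10^-2 mol L⁻¹ atm⁻¹
[CO2*] = KH · pCO2 = 3.802×10^-2 × 5050×10^-6 atm = 1.92×10^-4 mol/L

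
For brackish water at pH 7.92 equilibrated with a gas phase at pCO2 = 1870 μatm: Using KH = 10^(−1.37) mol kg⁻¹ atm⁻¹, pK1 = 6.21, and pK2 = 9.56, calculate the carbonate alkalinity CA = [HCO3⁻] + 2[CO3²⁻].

CA = 4.28 mmol/kg

[CO2*] = KH · pCO2 = 10^(−1.37) × 1870×10^-6 = 7.977×10^-5 mol/kg
α₀ = 1/(1 + K1/[H⁺] + K1K2/[H⁺]²) = 1/(1 + 10^+1.71 + 10^+0.07) = 0.01871
DIC = [CO2*]/α₀ = 7.977×10^-5 / 0.01871 = 4.265 mmol/kg
CA = (α₁ + 2α₂)·DIC = (0.9593 + 2×0.02198) × 4.265 = 4.28 mmol/kg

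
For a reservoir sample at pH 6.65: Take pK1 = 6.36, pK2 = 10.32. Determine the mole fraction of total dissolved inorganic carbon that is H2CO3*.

α₀ = 0.339

α₀ = 1 / (1 + K1/[H⁺] + K1K2/[H⁺]²) = 1 / (1 + 10^+0.29 + 10^-3.38)
   = 1 / (1 + 1.9498 + 0.00041687) = 1/2.9503 = 0.3390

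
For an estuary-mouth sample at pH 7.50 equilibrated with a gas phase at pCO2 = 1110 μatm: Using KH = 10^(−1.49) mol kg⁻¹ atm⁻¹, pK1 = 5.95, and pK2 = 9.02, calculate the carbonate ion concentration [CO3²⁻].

[CO2*] = KH · pCO2 = 10^(−1.49) × 1110×10^-6 = 3.592×10^-5 mol/kg
α₀ = 1/(1 + K1/[H⁺] + K1K2/[H⁺]²) = 1/(1 + 10^+1.55 + 10^+0.03) = 0.02663
DIC = [CO2*]/α₀ = 3.592×10^-5 / 0.02663 = 1.349 mmol/kg
[CO3²⁻] = α₂·DIC; α₂ = 0.02853, so [CO3²⁻] = 0.02853 × 1.349 = 0.0385 mmol/kg

[CO3²⁻] = 0.0385 mmol/kg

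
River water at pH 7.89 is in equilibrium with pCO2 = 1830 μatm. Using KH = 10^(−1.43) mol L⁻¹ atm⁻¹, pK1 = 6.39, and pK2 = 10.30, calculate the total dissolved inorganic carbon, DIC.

[CO2*] = KH · pCO2 = 10^(−1.43) × 1830×10^-6 = 6.799×10^-5 mol/L
α₀ = 1/(1 + K1/[H⁺] + K1K2/[H⁺]²) = 1/(1 + 10^+1.50 + 10^-0.91) = 0.03054
DIC = [CO2*]/α₀ = 6.799×10^-5 / 0.03054 = 2.23 mmol/L

DIC = 2.23 mmol/L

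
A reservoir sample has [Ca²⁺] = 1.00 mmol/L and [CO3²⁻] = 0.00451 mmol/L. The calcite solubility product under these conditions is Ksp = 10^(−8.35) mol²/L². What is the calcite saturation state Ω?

Ksp = 10^(−8.35) = 4.467×10^-9
Ω = [Ca²⁺][CO3²⁻]/Ksp = (1.00×10^-3)(0.00451×10^-3) / 4.467×10^-9 = 1.01

Ω = 1.01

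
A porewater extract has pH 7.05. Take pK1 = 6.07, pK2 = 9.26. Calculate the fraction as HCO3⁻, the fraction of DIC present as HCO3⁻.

α₁ = 0.900

α₁ = 1 / (1 + [H⁺]/K1 + K2/[H⁺]) = 1 / (1 + 10^-0.98 + 10^-2.21)
   = 1 / (1 + 0.10471 + 0.0061660) = 1/1.1109 = 0.9002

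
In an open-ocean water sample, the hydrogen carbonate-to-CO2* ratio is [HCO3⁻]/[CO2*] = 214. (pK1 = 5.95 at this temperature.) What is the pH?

From K1 = [H⁺][HCO3⁻]/[CO2*]:  pH = pK1 + log₁₀([HCO3⁻]/[CO2*])
log₁₀(214) = +2.330
pH = 5.95 + (+2.330) = 8.28

pH = 8.28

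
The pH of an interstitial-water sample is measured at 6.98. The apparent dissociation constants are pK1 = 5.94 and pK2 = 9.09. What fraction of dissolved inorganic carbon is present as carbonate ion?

α₂ = 1 / (1 + [H⁺]/K2 + [H⁺]²/(K1K2)) = 1 / (1 + 10^+2.11 + 10^+1.07)
   = 1 / (1 + 128.82 + 11.749) = 1/141.57 = 0.007063

α₂ = 0.00706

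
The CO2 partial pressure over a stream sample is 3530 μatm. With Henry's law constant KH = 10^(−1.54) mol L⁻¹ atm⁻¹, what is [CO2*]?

[CO2*] = 102 μmol/L

KH = 10^(−1.54) = 2.884×10^-2 mol L⁻¹ atm⁻¹
[CO2*] = KH · pCO2 = 2.884×10^-2 × 3530×10^-6 atm = 1.02×10^-4 mol/L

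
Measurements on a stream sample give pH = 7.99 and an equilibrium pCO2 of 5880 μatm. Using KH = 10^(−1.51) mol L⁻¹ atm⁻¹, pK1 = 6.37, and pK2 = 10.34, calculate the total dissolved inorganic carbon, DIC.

DIC = 7.79 mmol/L

[CO2*] = KH · pCO2 = 10^(−1.51) × 5880×10^-6 = 1.817×10^-4 mol/L
α₀ = 1/(1 + K1/[H⁺] + K1K2/[H⁺]²) = 1/(1 + 10^+1.62 + 10^-0.73) = 0.02332
DIC = [CO2*]/α₀ = 1.817×10^-4 / 0.02332 = 7.79 mmol/L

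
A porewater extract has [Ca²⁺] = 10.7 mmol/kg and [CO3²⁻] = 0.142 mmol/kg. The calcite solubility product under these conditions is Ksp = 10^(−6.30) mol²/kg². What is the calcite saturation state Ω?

Ω = 3.03

Ksp = 10^(−6.30) = 5.012×10^-7
Ω = [Ca²⁺][CO3²⁻]/Ksp = (10.7×10^-3)(0.142×10^-3) / 5.012×10^-7 = 3.03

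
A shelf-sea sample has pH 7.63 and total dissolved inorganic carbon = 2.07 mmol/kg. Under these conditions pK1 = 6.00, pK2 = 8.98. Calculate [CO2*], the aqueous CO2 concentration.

α₀ = 1 / (1 + K1/[H⁺] + K1K2/[H⁺]²) = 1 / (1 + 10^+1.63 + 10^+0.28)
   = 1 / (1 + 42.658 + 1.9055) = 1/45.563 = 0.02195
[CO2*] = α₀ × DIC = 0.02195 × 2.07 = 0.0454 mmol/kg

[CO2*] = 0.0454 mmol/kg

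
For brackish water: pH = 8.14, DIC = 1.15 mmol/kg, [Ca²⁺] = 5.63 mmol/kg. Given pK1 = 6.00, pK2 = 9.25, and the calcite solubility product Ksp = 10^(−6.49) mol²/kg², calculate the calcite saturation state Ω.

α₂ = 1 / (1 + [H⁺]/K2 + [H⁺]²/(K1K2)) = 1 / (1 + 10^+1.11 + 10^-1.03)
   = 1 / (1 + 12.882 + 0.093325) = 1/13.976 = 0.07155
[CO3²⁻] = α₂ × DIC = 0.07155 × 1.15 = 0.08228 mmol/kg
Ksp = 10^(−6.49) = 3.236×10^-7
Ω = [Ca²⁺][CO3²⁻]/Ksp = (5.63×10^-3)(8.228×10^-5) / 3.236×10^-7 = 1.43

Ω = 1.43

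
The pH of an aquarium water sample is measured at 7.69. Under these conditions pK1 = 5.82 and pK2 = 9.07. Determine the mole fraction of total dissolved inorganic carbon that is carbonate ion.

α₂ = 0.0395

α₂ = 1 / (1 + [H⁺]/K2 + [H⁺]²/(K1K2)) = 1 / (1 + 10^+1.38 + 10^-0.49)
   = 1 / (1 + 23.988 + 0.32359) = 1/25.312 = 0.03951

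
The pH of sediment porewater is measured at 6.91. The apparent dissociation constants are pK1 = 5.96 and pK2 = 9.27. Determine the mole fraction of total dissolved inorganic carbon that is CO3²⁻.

α₂ = 1 / (1 + [H⁺]/K2 + [H⁺]²/(K1K2)) = 1 / (1 + 10^+2.36 + 10^+1.41)
   = 1 / (1 + 229.09 + 25.704) = 1/255.79 = 0.003909

α₂ = 0.00391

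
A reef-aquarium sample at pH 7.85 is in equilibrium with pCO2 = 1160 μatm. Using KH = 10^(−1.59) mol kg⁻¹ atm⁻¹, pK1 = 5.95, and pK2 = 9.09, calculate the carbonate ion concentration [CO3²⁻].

[CO3²⁻] = 0.136 mmol/kg

[CO2*] = KH · pCO2 = 10^(−1.59) × 1160×10^-6 = 2.982×10^-5 mol/kg
α₀ = 1/(1 + K1/[H⁺] + K1K2/[H⁺]²) = 1/(1 + 10^+1.90 + 10^+0.66) = 0.01176
DIC = [CO2*]/α₀ = 2.982×10^-5 / 0.01176 = 2.535 mmol/kg
[CO3²⁻] = α₂·DIC; α₂ = 0.05377, so [CO3²⁻] = 0.05377 × 2.535 = 0.136 mmol/kg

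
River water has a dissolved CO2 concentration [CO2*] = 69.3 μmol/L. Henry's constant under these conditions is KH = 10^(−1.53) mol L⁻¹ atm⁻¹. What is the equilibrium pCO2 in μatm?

pCO2 = 2350 μatm

KH = 10^(−1.53) = 2.951×10^-2 mol L⁻¹ atm⁻¹
pCO2 = [CO2*]/KH = 69.3×10^-6 / 2.951×10^-2 = 2.35×10^-3 atm = 2350 μatm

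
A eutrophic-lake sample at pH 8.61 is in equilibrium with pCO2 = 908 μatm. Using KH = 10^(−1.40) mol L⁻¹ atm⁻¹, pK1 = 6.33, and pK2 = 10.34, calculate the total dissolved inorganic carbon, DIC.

[CO2*] = KH · pCO2 = 10^(−1.40) × 908×10^-6 = 3.615×10^-5 mol/L
α₀ = 1/(1 + K1/[H⁺] + K1K2/[H⁺]²) = 1/(1 + 10^+2.28 + 10^+0.55) = 0.005126
DIC = [CO2*]/α₀ = 3.615×10^-5 / 0.005126 = 7.05 mmol/L

DIC = 7.05 mmol/L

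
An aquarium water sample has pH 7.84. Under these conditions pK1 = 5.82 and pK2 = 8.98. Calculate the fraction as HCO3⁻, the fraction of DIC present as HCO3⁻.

α₁ = 1 / (1 + [H⁺]/K1 + K2/[H⁺]) = 1 / (1 + 10^-2.02 + 10^-1.14)
   = 1 / (1 + 0.0095499 + 0.072444) = 1/1.0820 = 0.9242

α₁ = 0.924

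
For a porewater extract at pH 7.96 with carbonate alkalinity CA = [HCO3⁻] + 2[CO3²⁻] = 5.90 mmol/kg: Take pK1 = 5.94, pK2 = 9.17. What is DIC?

CA = [HCO3⁻] + 2[CO3²⁻] = (α₁ + 2α₂)·DIC
At pH 7.96: [H⁺]/K1 = 10^-2.02 = 0.0095499, K2/[H⁺] = 10^-1.21 = 0.061660
α₁ = 1/(1 + 0.0095499 + 0.061660) = 1/1.0712 = 0.9335; α₂ = α₁·K2/[H⁺] = 0.05756
α₁ + 2α₂ = 1.0486
DIC = CA / (α₁ + 2α₂) = 5.90 / 1.0486 = 5.63 mmol/kg

DIC = 5.63 mmol/kg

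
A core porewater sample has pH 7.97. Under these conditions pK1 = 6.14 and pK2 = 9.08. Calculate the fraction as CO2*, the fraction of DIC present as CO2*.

α₀ = 1 / (1 + K1/[H⁺] + K1K2/[H⁺]²) = 1 / (1 + 10^+1.83 + 10^+0.72)
   = 1 / (1 + 67.608 + 5.2481) = 1/73.856 = 0.01354

α₀ = 0.0135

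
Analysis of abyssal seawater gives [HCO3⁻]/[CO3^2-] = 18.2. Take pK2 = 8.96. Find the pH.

From K2 = [H⁺][CO3^2-]/[HCO3⁻]:  pH = pK2 − log₁₀([HCO3⁻]/[CO3^2-])
log₁₀(18.2) = +1.260
pH = 8.96 − (+1.260) = 7.70

pH = 7.70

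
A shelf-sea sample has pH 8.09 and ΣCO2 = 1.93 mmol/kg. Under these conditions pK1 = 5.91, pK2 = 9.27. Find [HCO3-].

[HCO3⁻] = 1.80 mmol/kg

α₁ = 1 / (1 + [H⁺]/K1 + K2/[H⁺]) = 1 / (1 + 10^-2.18 + 10^-1.18)
   = 1 / (1 + 0.0066069 + 0.066069) = 1/1.0727 = 0.9322
[HCO3⁻] = α₁ × DIC = 0.9322 × 1.93 = 1.80 mmol/kg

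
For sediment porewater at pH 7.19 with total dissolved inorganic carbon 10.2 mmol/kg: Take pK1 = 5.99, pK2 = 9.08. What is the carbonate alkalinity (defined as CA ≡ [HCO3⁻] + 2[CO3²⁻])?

CA = [HCO3⁻] + 2[CO3²⁻] = (α₁ + 2α₂)·DIC
At pH 7.19: [H⁺]/K1 = 10^-1.20 = 0.063096, K2/[H⁺] = 10^-1.89 = 0.012882
α₁ = 1/(1 + 0.063096 + 0.012882) = 1/1.0760 = 0.9294; α₂ = α₁·K2/[H⁺] = 0.01197
α₁ + 2α₂ = 0.9533
CA = 0.9533 × 10.2 = 9.72 mmol/kg

CA = 9.72 mmol/kg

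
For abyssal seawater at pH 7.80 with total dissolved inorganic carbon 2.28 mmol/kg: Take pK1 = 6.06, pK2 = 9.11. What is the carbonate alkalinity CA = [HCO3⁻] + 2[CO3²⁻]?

CA = 2.35 mmol/kg

CA = [HCO3⁻] + 2[CO3²⁻] = (α₁ + 2α₂)·DIC
At pH 7.80: [H⁺]/K1 = 10^-1.74 = 0.018197, K2/[H⁺] = 10^-1.31 = 0.048978
α₁ = 1/(1 + 0.018197 + 0.048978) = 1/1.0672 = 0.9371; α₂ = α₁·K2/[H⁺] = 0.04589
α₁ + 2α₂ = 1.0288
CA = 1.0288 × 2.28 = 2.35 mmol/kg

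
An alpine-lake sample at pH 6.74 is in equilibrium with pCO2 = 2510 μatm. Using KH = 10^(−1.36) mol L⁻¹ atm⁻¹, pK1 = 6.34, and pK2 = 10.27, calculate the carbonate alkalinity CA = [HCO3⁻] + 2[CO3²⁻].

[CO2*] = KH · pCO2 = 10^(−1.36) × 2510×10^-6 = 1.096×10^-4 mol/L
α₀ = 1/(1 + K1/[H⁺] + K1K2/[H⁺]²) = 1/(1 + 10^+0.40 + 10^-3.13) = 0.2847
DIC = [CO2*]/α₀ = 1.096×10^-4 / 0.2847 = 0.3849 mmol/L
CA = (α₁ + 2α₂)·DIC = (0.7151 + 2×0.0002110) × 0.3849 = 0.275 mmol/L

CA = 0.275 mmol/L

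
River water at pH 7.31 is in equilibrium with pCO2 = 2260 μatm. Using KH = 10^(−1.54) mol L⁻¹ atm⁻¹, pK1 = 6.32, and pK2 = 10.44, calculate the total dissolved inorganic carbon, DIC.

[CO2*] = KH · pCO2 = 10^(−1.54) × 2260×10^-6 = 6.518×10^-5 mol/L
α₀ = 1/(1 + K1/[H⁺] + K1K2/[H⁺]²) = 1/(1 + 10^+0.99 + 10^-2.14) = 0.09277
DIC = [CO2*]/α₀ = 6.518×10^-5 / 0.09277 = 0.703 mmol/L

DIC = 0.703 mmol/L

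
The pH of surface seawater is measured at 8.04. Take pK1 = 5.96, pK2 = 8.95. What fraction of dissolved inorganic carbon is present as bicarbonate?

α₁ = 0.884

α₁ = 1 / (1 + [H⁺]/K1 + K2/[H⁺]) = 1 / (1 + 10^-2.08 + 10^-0.91)
   = 1 / (1 + 0.0083176 + 0.12303) = 1/1.1313 = 0.8839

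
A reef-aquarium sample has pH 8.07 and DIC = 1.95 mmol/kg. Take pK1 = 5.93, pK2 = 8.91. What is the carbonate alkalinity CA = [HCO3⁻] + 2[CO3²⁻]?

CA = [HCO3⁻] + 2[CO3²⁻] = (α₁ + 2α₂)·DIC
At pH 8.07: [H⁺]/K1 = 10^-2.14 = 0.0072444, K2/[H⁺] = 10^-0.84 = 0.14454
α₁ = 1/(1 + 0.0072444 + 0.14454) = 1/1.1518 = 0.8682; α₂ = α₁·K2/[H⁺] = 0.1255
α₁ + 2α₂ = 1.1192
CA = 1.1192 × 1.95 = 2.18 mmol/kg

CA = 2.18 mmol/kg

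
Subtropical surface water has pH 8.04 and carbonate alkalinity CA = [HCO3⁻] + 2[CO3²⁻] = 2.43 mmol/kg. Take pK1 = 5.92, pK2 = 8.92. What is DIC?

DIC = 2.19 mmol/kg

CA = [HCO3⁻] + 2[CO3²⁻] = (α₁ + 2α₂)·DIC
At pH 8.04: [H⁺]/K1 = 10^-2.12 = 0.0075858, K2/[H⁺] = 10^-0.88 = 0.13183
α₁ = 1/(1 + 0.0075858 + 0.13183) = 1/1.1394 = 0.8776; α₂ = α₁·K2/[H⁺] = 0.1157
α₁ + 2α₂ = 1.1090
DIC = CA / (α₁ + 2α₂) = 2.43 / 1.1090 = 2.19 mmol/kg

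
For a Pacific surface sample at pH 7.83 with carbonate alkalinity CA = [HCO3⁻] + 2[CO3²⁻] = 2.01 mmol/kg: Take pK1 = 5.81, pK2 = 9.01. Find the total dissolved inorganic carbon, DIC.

DIC = 1.91 mmol/kg

CA = [HCO3⁻] + 2[CO3²⁻] = (α₁ + 2α₂)·DIC
At pH 7.83: [H⁺]/K1 = 10^-2.02 = 0.0095499, K2/[H⁺] = 10^-1.18 = 0.066069
α₁ = 1/(1 + 0.0095499 + 0.066069) = 1/1.0756 = 0.9297; α₂ = α₁·K2/[H⁺] = 0.06142
α₁ + 2α₂ = 1.0525
DIC = CA / (α₁ + 2α₂) = 2.01 / 1.0525 = 1.91 mmol/kg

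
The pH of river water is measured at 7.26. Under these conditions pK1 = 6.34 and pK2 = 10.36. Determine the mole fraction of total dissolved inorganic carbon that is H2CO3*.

α₀ = 0.107

α₀ = 1 / (1 + K1/[H⁺] + K1K2/[H⁺]²) = 1 / (1 + 10^+0.92 + 10^-2.18)
   = 1 / (1 + 8.3176 + 0.0066069) = 1/9.3242 = 0.1072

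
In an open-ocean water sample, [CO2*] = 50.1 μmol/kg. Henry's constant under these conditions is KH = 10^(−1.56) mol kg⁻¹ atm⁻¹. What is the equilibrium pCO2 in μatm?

KH = 10^(−1.56) = 2.754×10^-2 mol kg⁻¹ atm⁻¹
pCO2 = [CO2*]/KH = 50.1×10^-6 / 2.754×10^-2 = 1.82×10^-3 atm = 1820 μatm

pCO2 = 1820 μatm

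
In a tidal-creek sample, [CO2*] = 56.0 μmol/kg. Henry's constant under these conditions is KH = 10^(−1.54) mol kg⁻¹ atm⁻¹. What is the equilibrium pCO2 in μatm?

KH = 10^(−1.54) = 2.884×10^-2 mol kg⁻¹ atm⁻¹
pCO2 = [CO2*]/KH = 56.0×10^-6 / 2.884×10^-2 = 1.94×10^-3 atm = 1940 μatm

pCO2 = 1940 μatm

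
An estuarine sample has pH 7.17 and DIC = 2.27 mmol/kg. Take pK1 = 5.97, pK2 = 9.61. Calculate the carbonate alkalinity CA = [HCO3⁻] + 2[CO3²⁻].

CA = 2.14 mmol/kg

CA = [HCO3⁻] + 2[CO3²⁻] = (α₁ + 2α₂)·DIC
At pH 7.17: [H⁺]/K1 = 10^-1.20 = 0.063096, K2/[H⁺] = 10^-2.44 = 0.0036308
α₁ = 1/(1 + 0.063096 + 0.0036308) = 1/1.0667 = 0.9374; α₂ = α₁·K2/[H⁺] = 0.003404
α₁ + 2α₂ = 0.9443
CA = 0.9443 × 2.27 = 2.14 mmol/kg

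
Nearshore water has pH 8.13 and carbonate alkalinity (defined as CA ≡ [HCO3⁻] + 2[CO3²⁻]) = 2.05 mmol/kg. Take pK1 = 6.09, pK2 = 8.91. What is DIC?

CA = [HCO3⁻] + 2[CO3²⁻] = (α₁ + 2α₂)·DIC
At pH 8.13: [H⁺]/K1 = 10^-2.04 = 0.0091201, K2/[H⁺] = 10^-0.78 = 0.16596
α₁ = 1/(1 + 0.0091201 + 0.16596) = 1/1.1751 = 0.8510; α₂ = α₁·K2/[H⁺] = 0.1412
α₁ + 2α₂ = 1.1335
DIC = CA / (α₁ + 2α₂) = 2.05 / 1.1335 = 1.81 mmol/kg

DIC = 1.81 mmol/kg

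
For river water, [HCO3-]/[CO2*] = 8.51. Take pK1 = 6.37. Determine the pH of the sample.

From K1 = [H⁺][HCO3-]/[CO2*]:  pH = pK1 + log₁₀([HCO3-]/[CO2*])
log₁₀(8.51) = +0.930
pH = 6.37 + (+0.930) = 7.30

pH = 7.30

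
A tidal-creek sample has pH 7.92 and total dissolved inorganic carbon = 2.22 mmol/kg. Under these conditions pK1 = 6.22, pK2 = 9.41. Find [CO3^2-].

α₂ = 1 / (1 + [H⁺]/K2 + [H⁺]²/(K1K2)) = 1 / (1 + 10^+1.49 + 10^-0.21)
   = 1 / (1 + 30.903 + 0.61660) = 1/32.520 = 0.03075
[CO3²⁻] = α₂ × DIC = 0.03075 × 2.22 = 0.0683 mmol/kg

[CO3²⁻] = 0.0683 mmol/kg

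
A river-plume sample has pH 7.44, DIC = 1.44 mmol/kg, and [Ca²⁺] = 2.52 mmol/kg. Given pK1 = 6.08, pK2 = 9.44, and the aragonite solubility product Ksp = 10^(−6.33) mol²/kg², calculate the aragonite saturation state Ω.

Ω = 0.0736

α₂ = 1 / (1 + [H⁺]/K2 + [H⁺]²/(K1K2)) = 1 / (1 + 10^+2.00 + 10^+0.64)
   = 1 / (1 + 100.00 + 4.3652) = 1/105.37 = 0.009491
[CO3²⁻] = α₂ × DIC = 0.009491 × 1.44 = 0.01367 mmol/kg = 13.67 μmol/kg
Ksp = 10^(−6.33) = 4.677×10^-7
Ω = [Ca²⁺][CO3²⁻]/Ksp = (2.52×10^-3)(1.367×10^-5) / 4.677×10^-7 = 0.0736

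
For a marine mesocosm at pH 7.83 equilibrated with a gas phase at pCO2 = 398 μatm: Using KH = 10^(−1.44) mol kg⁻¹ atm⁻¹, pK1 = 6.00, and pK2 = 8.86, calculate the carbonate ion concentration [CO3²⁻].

[CO2*] = KH · pCO2 = 10^(−1.44) × 398×10^-6 = 1.445×10^-5 mol/kg
α₀ = 1/(1 + K1/[H⁺] + K1K2/[H⁺]²) = 1/(1 + 10^+1.83 + 10^+0.80) = 0.01335
DIC = [CO2*]/α₀ = 1.445×10^-5 / 0.01335 = 1.083 mmol/kg
[CO3²⁻] = α₂·DIC; α₂ = 0.08422, so [CO3²⁻] = 0.08422 × 1.083 = 0.0912 mmol/kg

[CO3²⁻] = 0.0912 mmol/kg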